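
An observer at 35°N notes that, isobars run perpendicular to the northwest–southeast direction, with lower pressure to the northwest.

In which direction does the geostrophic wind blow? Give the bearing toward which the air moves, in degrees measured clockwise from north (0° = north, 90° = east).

045°

The pressure-gradient force points toward the northwest (bearing 315°).
Geostrophic balance: in the Northern Hemisphere the Coriolis force deflects motion to the right, so the geostrophic wind blows 90° to the right of the pressure-gradient force (low pressure on the left).
Rotating 315° by 90° clockwise gives 045° — the wind blows toward the northeast.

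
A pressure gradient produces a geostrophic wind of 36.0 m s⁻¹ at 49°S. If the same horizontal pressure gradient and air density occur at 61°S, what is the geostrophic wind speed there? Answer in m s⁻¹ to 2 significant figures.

31 m s⁻¹

With the same pressure gradient and density, V_g ∝ 1/f ∝ 1/sin φ.
V₂ = V₁ · sin φ₁ / sin φ₂ = 36.0 × sin 49° / sin 61°
V₂ = 36.0 × 0.7547/0.8746 = 31 m s⁻¹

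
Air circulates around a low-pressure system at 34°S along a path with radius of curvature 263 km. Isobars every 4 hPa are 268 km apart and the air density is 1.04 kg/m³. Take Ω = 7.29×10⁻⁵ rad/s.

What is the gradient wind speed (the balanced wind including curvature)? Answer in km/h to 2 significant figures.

41 km/h

Coriolis parameter at 34°S:
f = 2Ω sin φ = 2 × 7.29×10⁻⁵ × sin 34° = 8.15×10⁻⁵ s⁻¹
Pressure gradient: |∂P/∂n| = 400 Pa / 268000 m = 1.49×10⁻³ Pa/m
Geostrophic speed: V_g = |∂P/∂n|/(fρ) = 1.49×10⁻³/(8.15×10⁻⁵ × 1.04) = 17.6 m/s
Around a low, centrifugal force acts outward with Coriolis, so pressure-gradient force balances both:
(1/ρ)|∂P/∂n| = fV + V²/R  →  V² + fR·V − fR·V_g = 0
With fR = 8.15×10⁻⁵ × 263×10³ m = 21.4 m/s:
V = [−fR + √((fR)² + 4 fR V_g)]/2 = [−21.4 + √(21.4² + 4×21.4×17.6)]/2 = 11.5 m/s
Subgeostrophic (V < V_g = 17.6 m/s), as expected around a low.
Converting: 11.5 m/s × 3.6 = 41 km/h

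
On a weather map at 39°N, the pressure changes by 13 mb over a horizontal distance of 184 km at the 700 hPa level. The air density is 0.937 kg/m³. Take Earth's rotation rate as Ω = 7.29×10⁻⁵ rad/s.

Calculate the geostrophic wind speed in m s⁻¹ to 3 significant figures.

82.2 m s⁻¹

Coriolis parameter at 39°N:
f = 2Ω sin φ = 2 × 7.29×10⁻⁵ × sin 39° = 9.18×10⁻⁵ s⁻¹
Pressure gradient: |∂P/∂n| = 1300 Pa / 184000 m = 7.07×10⁻³ Pa/m
Geostrophic balance (pressure-gradient force = Coriolis force):
V_g = (1/(fρ)) |∂P/∂n| = 7.07×10⁻³ / (9.18×10⁻⁵ × 0.937) = 82.2 m/s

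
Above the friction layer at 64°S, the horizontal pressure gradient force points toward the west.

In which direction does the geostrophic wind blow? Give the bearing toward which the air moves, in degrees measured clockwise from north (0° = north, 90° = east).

180°

The pressure-gradient force points toward the west (bearing 270°).
Geostrophic balance: in the Southern Hemisphere the Coriolis force deflects motion to the left, so the geostrophic wind blows 90° to the left of the pressure-gradient force (low pressure on the right).
Rotating 270° by 90° counterclockwise gives 180° — the wind blows toward the south.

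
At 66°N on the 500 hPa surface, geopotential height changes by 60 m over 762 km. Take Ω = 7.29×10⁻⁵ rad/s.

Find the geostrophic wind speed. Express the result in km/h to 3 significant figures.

Coriolis parameter at 66°N:
f = 2Ω sin φ = 2 × 7.29×10⁻⁵ × sin 66° = 1.33×10⁻⁴ s⁻¹
Height gradient: |∂Z/∂n| = 60 m / 762000 m = 7.87×10⁻⁵
On a pressure surface, geostrophic balance gives V_g = (g/f)|∂Z/∂n|:
V_g = 9.81 × 7.87×10⁻⁵ / 1.33×10⁻⁴ = 5.80 m/s
Converting: 5.80 m/s × 3.6 = 20.9 km/h

20.9 km/h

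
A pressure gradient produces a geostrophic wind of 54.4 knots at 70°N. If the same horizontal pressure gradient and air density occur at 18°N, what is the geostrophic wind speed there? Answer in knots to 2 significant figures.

With the same pressure gradient and density, V_g ∝ 1/f ∝ 1/sin φ.
V₂ = V₁ · sin φ₁ / sin φ₂ = 54.4 × sin 70° / sin 18°
V₂ = 54.4 × 0.9397/0.3090 = 170 knots

170 knots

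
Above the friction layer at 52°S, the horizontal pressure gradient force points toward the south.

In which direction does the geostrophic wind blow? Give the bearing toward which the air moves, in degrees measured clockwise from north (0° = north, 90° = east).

The pressure-gradient force points toward the south (bearing 180°).
Geostrophic balance: in the Southern Hemisphere the Coriolis force deflects motion to the left, so the geostrophic wind blows 90° to the left of the pressure-gradient force (low pressure on the right).
Rotating 180° by 90° counterclockwise gives 090° — the wind blows toward the east.

090°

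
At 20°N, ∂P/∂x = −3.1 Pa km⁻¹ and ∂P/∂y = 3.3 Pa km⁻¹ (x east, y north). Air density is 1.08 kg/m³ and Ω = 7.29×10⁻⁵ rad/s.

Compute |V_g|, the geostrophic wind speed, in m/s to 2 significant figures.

84 m/s

Coriolis parameter at 20°N:
f = 2Ω sin φ = 2 × 7.29×10⁻⁵ × sin 20° = 4.99×10⁻⁵ s⁻¹
Component geostrophic relations (x east, y north):
u_g = −(1/(fρ)) ∂P/∂y,  v_g = (1/(fρ)) ∂P/∂x
u_g = −(3.3×10⁻³)/(4.99×10⁻⁵ × 1.08) = −61.3 m/s;  v_g = (−3.1×10⁻³)/(4.99×10⁻⁵ × 1.08) = −57.6 m/s
|V_g| = √(u_g² + v_g²) = 84.1 m/s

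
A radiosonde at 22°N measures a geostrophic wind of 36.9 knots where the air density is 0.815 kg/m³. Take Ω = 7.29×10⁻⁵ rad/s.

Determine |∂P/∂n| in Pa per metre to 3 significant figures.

Coriolis parameter at 22°N:
f = 2Ω sin φ = 2 × 7.29×10⁻⁵ × sin 22° = 5.46×10⁻⁵ s⁻¹
Wind speed in SI: 36.9 knots = 19.0 m/s
Geostrophic balance rearranged: |∂P/∂n| = f ρ V_g
|∂P/∂n| = 5.46×10⁻⁵ × 0.815 × 19.0 = 8.45×10⁻⁴ Pa/m

8.45×10⁻⁴ Pa/m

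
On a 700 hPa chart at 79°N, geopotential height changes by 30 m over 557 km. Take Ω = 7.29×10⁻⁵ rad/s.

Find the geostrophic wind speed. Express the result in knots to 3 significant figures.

7.18 knots

Coriolis parameter at 79°N:
f = 2Ω sin φ = 2 × 7.29×10⁻⁵ × sin 79° = 1.43×10⁻⁴ s⁻¹
Height gradient: |∂Z/∂n| = 30 m / 557000 m = 5.39×10⁻⁵
On a pressure surface, geostrophic balance gives V_g = (g/f)|∂Z/∂n|:
V_g = 9.81 × 5.39×10⁻⁵ / 1.43×10⁻⁴ = 3.69 m/s
Converting: 3.69 m/s × 1.944 = 7.18 knots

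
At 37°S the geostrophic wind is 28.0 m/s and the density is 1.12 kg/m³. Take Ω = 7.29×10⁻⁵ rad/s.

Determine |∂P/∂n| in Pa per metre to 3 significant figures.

Coriolis parameter at 37°S:
f = 2Ω sin φ = 2 × 7.29×10⁻⁵ × sin 37° = 8.77×10⁻⁵ s⁻¹
Geostrophic balance rearranged: |∂P/∂n| = f ρ V_g
|∂P/∂n| = 8.77×10⁻⁵ × 1.12 × 28.0 = 2.75×10⁻³ Pa/m

2.75×10⁻³ Pa/m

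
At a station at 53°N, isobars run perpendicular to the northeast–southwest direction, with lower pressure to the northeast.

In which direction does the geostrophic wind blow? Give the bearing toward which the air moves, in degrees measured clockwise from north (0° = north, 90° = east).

135°

The pressure-gradient force points toward the northeast (bearing 045°).
Geostrophic balance: in the Northern Hemisphere the Coriolis force deflects motion to the right, so the geostrophic wind blows 90° to the right of the pressure-gradient force (low pressure on the left).
Rotating 045° by 90° clockwise gives 135° — the wind blows toward the southeast.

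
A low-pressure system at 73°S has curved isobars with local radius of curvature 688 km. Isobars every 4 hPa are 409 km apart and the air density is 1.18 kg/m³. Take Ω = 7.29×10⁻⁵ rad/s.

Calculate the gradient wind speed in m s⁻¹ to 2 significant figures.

5.6 m s⁻¹

Coriolis parameter at 73°S:
f = 2Ω sin φ = 2 × 7.29×10⁻⁵ × sin 73° = 1.39×10⁻⁴ s⁻¹
Pressure gradient: |∂P/∂n| = 400 Pa / 409000 m = 9.78×10⁻⁴ Pa/m
Geostrophic speed: V_g = |∂P/∂n|/(fρ) = 9.78×10⁻⁴/(1.39×10⁻⁴ × 1.18) = 5.94 m/s
Around a low, centrifugal force acts outward with Coriolis, so pressure-gradient force balances both:
(1/ρ)|∂P/∂n| = fV + V²/R  →  V² + fR·V − fR·V_g = 0
With fR = 1.39×10⁻⁴ × 688×10³ m = 95.9 m/s:
V = [−fR + √((fR)² + 4 fR V_g)]/2 = [−95.9 + √(95.9² + 4×95.9×5.94)]/2 = 5.62 m/s
Subgeostrophic (V < V_g = 5.94 m/s), as expected around a low.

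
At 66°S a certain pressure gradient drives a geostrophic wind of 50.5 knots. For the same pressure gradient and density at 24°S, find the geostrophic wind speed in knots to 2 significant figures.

110 knots

With the same pressure gradient and density, V_g ∝ 1/f ∝ 1/sin φ.
V₂ = V₁ · sin φ₁ / sin φ₂ = 50.5 × sin 66° / sin 24°
V₂ = 50.5 × 0.9135/0.4067 = 110 knots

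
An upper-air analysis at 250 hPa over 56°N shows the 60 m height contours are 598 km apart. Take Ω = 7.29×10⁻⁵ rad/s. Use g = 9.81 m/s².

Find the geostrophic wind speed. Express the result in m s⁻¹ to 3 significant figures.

Coriolis parameter at 56°N:
f = 2Ω sin φ = 2 × 7.29×10⁻⁵ × sin 56° = 1.21×10⁻⁴ s⁻¹
Height gradient: |∂Z/∂n| = 60 m / 598000 m = 1.00×10⁻⁴
On a pressure surface, geostrophic balance gives V_g = (g/f)|∂Z/∂n|:
V_g = 9.81 × 1.00×10⁻⁴ / 1.21×10⁻⁴ = 8.14 m/s

8.14 m s⁻¹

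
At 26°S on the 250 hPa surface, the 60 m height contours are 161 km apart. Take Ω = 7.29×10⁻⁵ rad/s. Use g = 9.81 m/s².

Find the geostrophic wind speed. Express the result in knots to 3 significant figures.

Coriolis parameter at 26°S:
f = 2Ω sin φ = 2 × 7.29×10⁻⁵ × sin 26° = 6.39×10⁻⁵ s⁻¹
Height gradient: |∂Z/∂n| = 60 m / 161000 m = 3.73×10⁻⁴
On a pressure surface, geostrophic balance gives V_g = (g/f)|∂Z/∂n|:
V_g = 9.81 × 3.73×10⁻⁴ / 6.39×10⁻⁵ = 57.2 m/s
Converting: 57.2 m/s × 1.944 = 111 knots

111 knots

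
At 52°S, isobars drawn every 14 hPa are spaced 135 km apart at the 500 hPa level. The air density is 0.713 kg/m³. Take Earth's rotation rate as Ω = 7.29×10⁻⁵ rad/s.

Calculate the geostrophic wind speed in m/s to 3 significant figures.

Coriolis parameter at 52°S:
f = 2Ω sin φ = 2 × 7.29×10⁻⁵ × sin 52° = 1.15×10⁻⁴ s⁻¹
Pressure gradient: |∂P/∂n| = 1400 Pa / 135000 m = 1.04×10⁻² Pa/m
Geostrophic balance (pressure-gradient force = Coriolis force):
V_g = (1/(fρ)) |∂P/∂n| = 1.04×10⁻² / (1.15×10⁻⁴ × 0.713) = 127 m/s

127 m/s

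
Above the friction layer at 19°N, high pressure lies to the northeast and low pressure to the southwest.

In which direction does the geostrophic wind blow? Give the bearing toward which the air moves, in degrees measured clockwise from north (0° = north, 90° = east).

The pressure-gradient force points toward the southwest (bearing 225°).
Geostrophic balance: in the Northern Hemisphere the Coriolis force deflects motion to the right, so the geostrophic wind blows 90° to the right of the pressure-gradient force (low pressure on the left).
Rotating 225° by 90° clockwise gives 315° — the wind blows toward the northwest.

315°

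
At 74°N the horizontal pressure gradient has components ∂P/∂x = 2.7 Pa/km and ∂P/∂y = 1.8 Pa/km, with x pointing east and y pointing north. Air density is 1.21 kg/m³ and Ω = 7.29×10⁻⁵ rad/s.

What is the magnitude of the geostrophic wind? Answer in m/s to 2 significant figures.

Coriolis parameter at 74°N:
f = 2Ω sin φ = 2 × 7.29×10⁻⁵ × sin 74° = 1.40×10⁻⁴ s⁻¹
Component geostrophic relations (x east, y north):
u_g = −(1/(fρ)) ∂P/∂y,  v_g = (1/(fρ)) ∂P/∂x
u_g = −(1.8×10⁻³)/(1.40×10⁻⁴ × 1.21) = −10.6 m/s;  v_g = (2.7×10⁻³)/(1.40×10⁻⁴ × 1.21) = 15.9 m/s
|V_g| = √(u_g² + v_g²) = 19.1 m/s

19 m/s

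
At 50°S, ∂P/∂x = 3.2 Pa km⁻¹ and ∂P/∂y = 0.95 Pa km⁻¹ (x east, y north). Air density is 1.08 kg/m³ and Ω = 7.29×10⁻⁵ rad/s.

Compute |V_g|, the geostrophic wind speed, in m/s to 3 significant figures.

Coriolis parameter at 50°S:
f = 2Ω sin φ = 2 × 7.29×10⁻⁵ × sin 50° = 1.12×10⁻⁴ s⁻¹
In the Southern Hemisphere f is negative: f = −1.12×10⁻⁴ s⁻¹.
Component geostrophic relations (x east, y north):
u_g = −(1/(fρ)) ∂P/∂y,  v_g = (1/(fρ)) ∂P/∂x
u_g = −(0.95×10⁻³)/(−1.12×10⁻⁴ × 1.08) = 7.88 m/s;  v_g = (3.2×10⁻³)/(−1.12×10⁻⁴ × 1.08) = −26.5 m/s
|V_g| = √(u_g² + v_g²) = 27.7 m/s

27.7 m/s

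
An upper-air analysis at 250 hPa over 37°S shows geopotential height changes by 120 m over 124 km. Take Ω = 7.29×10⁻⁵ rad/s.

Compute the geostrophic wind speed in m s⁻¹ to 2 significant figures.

110 m s⁻¹

Coriolis parameter at 37°S:
f = 2Ω sin φ = 2 × 7.29×10⁻⁵ × sin 37° = 8.77×10⁻⁵ s⁻¹
Height gradient: |∂Z/∂n| = 120 m / 124000 m = 9.68×10⁻⁴
On a pressure surface, geostrophic balance gives V_g = (g/f)|∂Z/∂n|:
V_g = 9.81 × 9.68×10⁻⁴ / 8.77×10⁻⁵ = 108 m/s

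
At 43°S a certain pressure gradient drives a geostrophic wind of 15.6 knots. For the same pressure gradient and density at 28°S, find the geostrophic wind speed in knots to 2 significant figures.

23 knots

With the same pressure gradient and density, V_g ∝ 1/f ∝ 1/sin φ.
V₂ = V₁ · sin φ₁ / sin φ₂ = 15.6 × sin 43° / sin 28°
V₂ = 15.6 × 0.6820/0.4695 = 23 knots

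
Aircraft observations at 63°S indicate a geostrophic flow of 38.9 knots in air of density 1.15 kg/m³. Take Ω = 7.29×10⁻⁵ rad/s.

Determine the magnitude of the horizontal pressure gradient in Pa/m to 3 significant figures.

Coriolis parameter at 63°S:
f = 2Ω sin φ = 2 × 7.29×10⁻⁵ × sin 63° = 1.30×10⁻⁴ s⁻¹
Wind speed in SI: 38.9 knots = 20.0 m/s
Geostrophic balance rearranged: |∂P/∂n| = f ρ V_g
|∂P/∂n| = 1.30×10⁻⁴ × 1.15 × 20.0 = 2.99×10⁻³ Pa/m

2.99×10⁻³ Pa/m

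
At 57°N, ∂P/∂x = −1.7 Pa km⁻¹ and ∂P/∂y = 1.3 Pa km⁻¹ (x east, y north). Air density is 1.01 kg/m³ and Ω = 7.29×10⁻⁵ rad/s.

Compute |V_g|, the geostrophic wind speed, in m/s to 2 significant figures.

17 m/s

Coriolis parameter at 57°N:
f = 2Ω sin φ = 2 × 7.29×10⁻⁵ × sin 57° = 1.22×10⁻⁴ s⁻¹
Component geostrophic relations (x east, y north):
u_g = −(1/(fρ)) ∂P/∂y,  v_g = (1/(fρ)) ∂P/∂x
u_g = −(1.3×10⁻³)/(1.22×10⁻⁴ × 1.01) = −10.5 m/s;  v_g = (−1.7×10⁻³)/(1.22×10⁻⁴ × 1.01) = −13.8 m/s
|V_g| = √(u_g² + v_g²) = 17.3 m/s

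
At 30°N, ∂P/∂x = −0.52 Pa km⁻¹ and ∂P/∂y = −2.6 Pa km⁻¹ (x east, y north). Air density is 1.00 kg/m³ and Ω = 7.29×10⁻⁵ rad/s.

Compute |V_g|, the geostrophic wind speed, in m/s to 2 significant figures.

36 m/s

Coriolis parameter at 30°N:
f = 2Ω sin φ = 2 × 7.29×10⁻⁵ × sin 30° = 7.29×10⁻⁵ s⁻¹
Component geostrophic relations (x east, y north):
u_g = −(1/(fρ)) ∂P/∂y,  v_g = (1/(fρ)) ∂P/∂x
u_g = −(−2.6×10⁻³)/(7.29×10⁻⁵ × 1.00) = 35.7 m/s;  v_g = (−0.52×10⁻³)/(7.29×10⁻⁵ × 1.00) = −7.13 m/s
|V_g| = √(u_g² + v_g²) = 36.4 m/s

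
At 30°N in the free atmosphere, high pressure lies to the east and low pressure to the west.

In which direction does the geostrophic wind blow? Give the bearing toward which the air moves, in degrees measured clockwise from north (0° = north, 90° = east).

000°

The pressure-gradient force points toward the west (bearing 270°).
Geostrophic balance: in the Northern Hemisphere the Coriolis force deflects motion to the right, so the geostrophic wind blows 90° to the right of the pressure-gradient force (low pressure on the left).
Rotating 270° by 90° clockwise gives 000° — the wind blows toward the north.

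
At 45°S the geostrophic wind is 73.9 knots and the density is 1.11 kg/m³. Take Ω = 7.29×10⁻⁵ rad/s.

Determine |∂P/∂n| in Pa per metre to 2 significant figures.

Coriolis parameter at 45°S:
f = 2Ω sin φ = 2 × 7.29×10⁻⁵ × sin 45° = 1.03×10⁻⁴ s⁻¹
Wind speed in SI: 73.9 knots = 38.0 m/s
Geostrophic balance rearranged: |∂P/∂n| = f ρ V_g
|∂P/∂n| = 1.03×10⁻⁴ × 1.11 × 38.0 = 4.35×10⁻³ Pa/m

4.4×10⁻³ Pa/m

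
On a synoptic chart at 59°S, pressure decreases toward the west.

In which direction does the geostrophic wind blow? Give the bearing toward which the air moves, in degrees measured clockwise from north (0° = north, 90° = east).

The pressure-gradient force points toward the west (bearing 270°).
Geostrophic balance: in the Southern Hemisphere the Coriolis force deflects motion to the left, so the geostrophic wind blows 90° to the left of the pressure-gradient force (low pressure on the right).
Rotating 270° by 90° counterclockwise gives 180° — the wind blows toward the south.

180°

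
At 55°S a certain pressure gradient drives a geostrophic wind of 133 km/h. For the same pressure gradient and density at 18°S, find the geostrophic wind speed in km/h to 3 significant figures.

353 km/h

With the same pressure gradient and density, V_g ∝ 1/f ∝ 1/sin φ.
V₂ = V₁ · sin φ₁ / sin φ₂ = 133 × sin 55° / sin 18°
V₂ = 133 × 0.8192/0.3090 = 353 km/h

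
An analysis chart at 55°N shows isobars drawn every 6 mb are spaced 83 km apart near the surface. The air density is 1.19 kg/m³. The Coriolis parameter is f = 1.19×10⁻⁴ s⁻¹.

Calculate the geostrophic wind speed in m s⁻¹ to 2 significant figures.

Pressure gradient: |∂P/∂n| = 600 Pa / 83000 m = 7.23×10⁻³ Pa/m
Geostrophic balance (pressure-gradient force = Coriolis force):
V_g = (1/(fρ)) |∂P/∂n| = 7.23×10⁻³ / (1.19×10⁻⁴ × 1.19) = 51.0 m/s

51 m s⁻¹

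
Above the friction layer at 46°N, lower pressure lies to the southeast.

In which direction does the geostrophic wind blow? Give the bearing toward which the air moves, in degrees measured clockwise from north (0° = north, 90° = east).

The pressure-gradient force points toward the southeast (bearing 135°).
Geostrophic balance: in the Northern Hemisphere the Coriolis force deflects motion to the right, so the geostrophic wind blows 90° to the right of the pressure-gradient force (low pressure on the left).
Rotating 135° by 90° clockwise gives 225° — the wind blows toward the southwest.

225°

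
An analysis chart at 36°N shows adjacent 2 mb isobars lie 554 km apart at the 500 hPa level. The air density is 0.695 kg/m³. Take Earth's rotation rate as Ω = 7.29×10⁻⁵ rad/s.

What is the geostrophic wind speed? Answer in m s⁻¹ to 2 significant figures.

Coriolis parameter at 36°N:
f = 2Ω sin φ = 2 × 7.29×10⁻⁵ × sin 36° = 8.57×10⁻⁵ s⁻¹
Pressure gradient: |∂P/∂n| = 200 Pa / 554000 m = 3.61×10⁻⁴ Pa/m
Geostrophic balance (pressure-gradient force = Coriolis force):
V_g = (1/(fρ)) |∂P/∂n| = 3.61×10⁻⁴ / (8.57×10⁻⁵ × 0.695) = 6.06 m/s

6.1 m s⁻¹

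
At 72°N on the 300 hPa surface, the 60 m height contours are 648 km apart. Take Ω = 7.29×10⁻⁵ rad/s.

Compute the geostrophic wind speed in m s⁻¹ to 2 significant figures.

Coriolis parameter at 72°N:
f = 2Ω sin φ = 2 × 7.29×10⁻⁵ × sin 72° = 1.39×10⁻⁴ s⁻¹
Height gradient: |∂Z/∂n| = 60 m / 648000 m = 9.26×10⁻⁵
On a pressure surface, geostrophic balance gives V_g = (g/f)|∂Z/∂n|:
V_g = 9.81 × 9.26×10⁻⁵ / 1.39×10⁻⁴ = 6.55 m/s

6.6 m s⁻¹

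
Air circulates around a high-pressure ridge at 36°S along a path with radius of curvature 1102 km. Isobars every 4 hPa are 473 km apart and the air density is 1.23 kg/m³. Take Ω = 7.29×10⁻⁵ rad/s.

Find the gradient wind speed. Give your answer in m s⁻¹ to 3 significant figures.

Coriolis parameter at 36°S:
f = 2Ω sin φ = 2 × 7.29×10⁻⁵ × sin 36° = 8.57×10⁻⁵ s⁻¹
Pressure gradient: |∂P/∂n| = 400 Pa / 473000 m = 8.46×10⁻⁴ Pa/m
Geostrophic speed: V_g = |∂P/∂n|/(fρ) = 8.46×10⁻⁴/(8.57×10⁻⁵ × 1.23) = 8.02 m/s
Around a high, pressure-gradient force acts outward with centrifugal, so Coriolis balances both:
fV = (1/ρ)|∂P/∂n| + V²/R  →  V² − fR·V + fR·V_g = 0
With fR = 8.57×10⁻⁵ × 1102×10³ m = 94.4 m/s:
V = [fR − √((fR)² − 4 fR V_g)]/2 = [94.4 − √(94.4² − 4×94.4×8.02)]/2 = 8.85 m/s
Supergeostrophic (V > V_g = 8.02 m/s), as expected around a high.

8.85 m s⁻¹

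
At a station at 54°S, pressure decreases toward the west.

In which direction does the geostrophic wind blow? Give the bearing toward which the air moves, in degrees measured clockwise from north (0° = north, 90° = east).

180°

The pressure-gradient force points toward the west (bearing 270°).
Geostrophic balance: in the Southern Hemisphere the Coriolis force deflects motion to the left, so the geostrophic wind blows 90° to the left of the pressure-gradient force (low pressure on the right).
Rotating 270° by 90° counterclockwise gives 180° — the wind blows toward the south.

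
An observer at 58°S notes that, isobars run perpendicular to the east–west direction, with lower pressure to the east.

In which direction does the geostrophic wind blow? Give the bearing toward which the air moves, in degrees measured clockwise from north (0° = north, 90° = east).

000°

The pressure-gradient force points toward the east (bearing 090°).
Geostrophic balance: in the Southern Hemisphere the Coriolis force deflects motion to the left, so the geostrophic wind blows 90° to the left of the pressure-gradient force (low pressure on the right).
Rotating 090° by 90° counterclockwise gives 000° — the wind blows toward the north.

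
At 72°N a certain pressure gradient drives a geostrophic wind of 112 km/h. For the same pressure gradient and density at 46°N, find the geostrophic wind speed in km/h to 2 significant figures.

150 km/h

With the same pressure gradient and density, V_g ∝ 1/f ∝ 1/sin φ.
V₂ = V₁ · sin φ₁ / sin φ₂ = 112 × sin 72° / sin 46°
V₂ = 112 × 0.9511/0.7193 = 150 km/h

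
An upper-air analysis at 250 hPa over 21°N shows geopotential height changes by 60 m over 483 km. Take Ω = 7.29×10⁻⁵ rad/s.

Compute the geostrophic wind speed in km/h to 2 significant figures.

84 km/h

Coriolis parameter at 21°N:
f = 2Ω sin φ = 2 × 7.29×10⁻⁵ × sin 21° = 5.23×10⁻⁵ s⁻¹
Height gradient: |∂Z/∂n| = 60 m / 483000 m = 1.24×10⁻⁴
On a pressure surface, geostrophic balance gives V_g = (g/f)|∂Z/∂n|:
V_g = 9.81 × 1.24×10⁻⁴ / 5.23×10⁻⁵ = 23.3 m/s
Converting: 23.3 m/s × 3.6 = 84 km/h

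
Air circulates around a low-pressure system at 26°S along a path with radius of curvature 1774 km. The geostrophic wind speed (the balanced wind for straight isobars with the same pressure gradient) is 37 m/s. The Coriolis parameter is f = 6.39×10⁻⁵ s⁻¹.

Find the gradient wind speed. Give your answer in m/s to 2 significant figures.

29 m/s

Around a low, centrifugal force acts outward with Coriolis, so pressure-gradient force balances both:
(1/ρ)|∂P/∂n| = fV + V²/R  →  V² + fR·V − fR·V_g = 0
With fR = 6.39×10⁻⁵ × 1774×10³ m = 113 m/s:
V = [−fR + √((fR)² + 4 fR V_g)]/2 = [−113 + √(113² + 4×113×37)]/2 = 29.4 m/s
Subgeostrophic (V < V_g = 37 m/s), as expected around a low.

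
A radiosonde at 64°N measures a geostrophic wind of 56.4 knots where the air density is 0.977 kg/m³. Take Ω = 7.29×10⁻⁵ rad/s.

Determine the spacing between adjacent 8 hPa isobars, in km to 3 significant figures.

215 km

Coriolis parameter at 64°N:
f = 2Ω sin φ = 2 × 7.29×10⁻⁵ × sin 64° = 1.31×10⁻⁴ s⁻¹
Wind speed in SI: 56.4 knots = 29.0 m/s
Geostrophic balance rearranged: |∂P/∂n| = f ρ V_g
|∂P/∂n| = 1.31×10⁻⁴ × 0.977 × 29.0 = 3.71×10⁻³ Pa/m
Isobar spacing: Δn = ΔP/|∂P/∂n| = 800 Pa / 3.71×10⁻³ Pa/m = 215358 m ≈ 215 km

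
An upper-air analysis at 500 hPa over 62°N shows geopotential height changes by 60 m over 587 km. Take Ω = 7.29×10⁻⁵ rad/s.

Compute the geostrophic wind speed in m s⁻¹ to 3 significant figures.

7.79 m s⁻¹

Coriolis parameter at 62°N:
f = 2Ω sin φ = 2 × 7.29×10⁻⁵ × sin 62° = 1.29×10⁻⁴ s⁻¹
Height gradient: |∂Z/∂n| = 60 m / 587000 m = 1.02×10⁻⁴
On a pressure surface, geostrophic balance gives V_g = (g/f)|∂Z/∂n|:
V_g = 9.81 × 1.02×10⁻⁴ / 1.29×10⁻⁴ = 7.79 m/s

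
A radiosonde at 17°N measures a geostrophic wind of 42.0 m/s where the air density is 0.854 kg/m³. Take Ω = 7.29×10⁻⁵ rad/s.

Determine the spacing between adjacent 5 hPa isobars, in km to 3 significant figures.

Coriolis parameter at 17°N:
f = 2Ω sin φ = 2 × 7.29×10⁻⁵ × sin 17° = 4.26×10⁻⁵ s⁻¹
Geostrophic balance rearranged: |∂P/∂n| = f ρ V_g
|∂P/∂n| = 4.26×10⁻⁵ × 0.854 × 42.0 = 1.53×10⁻³ Pa/m
Isobar spacing: Δn = ΔP/|∂P/∂n| = 500 Pa / 1.53×10⁻³ Pa/m = 327017 m ≈ 327 km

327 km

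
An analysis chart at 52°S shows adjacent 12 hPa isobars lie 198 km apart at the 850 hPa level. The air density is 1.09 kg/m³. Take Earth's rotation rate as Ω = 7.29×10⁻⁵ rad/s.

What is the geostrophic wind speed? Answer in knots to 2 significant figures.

Coriolis parameter at 52°S:
f = 2Ω sin φ = 2 × 7.29×10⁻⁵ × sin 52° = 1.15×10⁻⁴ s⁻¹
Pressure gradient: |∂P/∂n| = 1200 Pa / 198000 m = 6.06×10⁻³ Pa/m
Geostrophic balance (pressure-gradient force = Coriolis force):
V_g = (1/(fρ)) |∂P/∂n| = 6.06×10⁻³ / (1.15×10⁻⁴ × 1.09) = 48.4 m/s
Converting: 48.4 m/s × 1.944 = 94 knots

94 knots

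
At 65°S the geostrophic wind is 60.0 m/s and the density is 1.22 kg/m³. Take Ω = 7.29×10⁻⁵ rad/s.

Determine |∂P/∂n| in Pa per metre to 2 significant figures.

Coriolis parameter at 65°S:
f = 2Ω sin φ = 2 × 7.29×10⁻⁵ × sin 65° = 1.32×10⁻⁴ s⁻¹
Geostrophic balance rearranged: |∂P/∂n| = f ρ V_g
|∂P/∂n| = 1.32×10⁻⁴ × 1.22 × 60.0 = 9.67×10⁻³ Pa/m

9.7×10⁻³ Pa/m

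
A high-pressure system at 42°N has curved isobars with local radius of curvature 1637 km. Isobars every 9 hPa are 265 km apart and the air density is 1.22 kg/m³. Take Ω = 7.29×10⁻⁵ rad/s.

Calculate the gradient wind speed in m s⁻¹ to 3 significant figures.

37.2 m s⁻¹

Coriolis parameter at 42°N:
f = 2Ω sin φ = 2 × 7.29×10⁻⁵ × sin 42° = 9.76×10⁻⁵ s⁻¹
Pressure gradient: |∂P/∂n| = 900 Pa / 265000 m = 3.40×10⁻³ Pa/m
Geostrophic speed: V_g = |∂P/∂n|/(fρ) = 3.40×10⁻³/(9.76×10⁻⁵ × 1.22) = 28.5 m/s
Around a high, pressure-gradient force acts outward with centrifugal, so Coriolis balances both:
fV = (1/ρ)|∂P/∂n| + V²/R  →  V² − fR·V + fR·V_g = 0
With fR = 9.76×10⁻⁵ × 1637×10³ m = 160 m/s:
V = [fR − √((fR)² − 4 fR V_g)]/2 = [160 − √(160² − 4×160×28.5)]/2 = 37.2 m/s
Supergeostrophic (V > V_g = 28.5 m/s), as expected around a high.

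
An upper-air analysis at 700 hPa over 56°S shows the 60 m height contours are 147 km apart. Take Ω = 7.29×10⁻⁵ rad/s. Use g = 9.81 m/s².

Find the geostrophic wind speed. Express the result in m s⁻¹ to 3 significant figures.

33.1 m s⁻¹

Coriolis parameter at 56°S:
f = 2Ω sin φ = 2 × 7.29×10⁻⁵ × sin 56° = 1.21×10⁻⁴ s⁻¹
Height gradient: |∂Z/∂n| = 60 m / 147000 m = 4.08×10⁻⁴
On a pressure surface, geostrophic balance gives V_g = (g/f)|∂Z/∂n|:
V_g = 9.81 × 4.08×10⁻⁴ / 1.21×10⁻⁴ = 33.1 m/s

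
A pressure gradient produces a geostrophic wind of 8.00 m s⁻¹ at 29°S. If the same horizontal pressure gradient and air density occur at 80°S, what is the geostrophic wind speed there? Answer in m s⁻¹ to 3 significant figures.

With the same pressure gradient and density, V_g ∝ 1/f ∝ 1/sin φ.
V₂ = V₁ · sin φ₁ / sin φ₂ = 8.00 × sin 29° / sin 80°
V₂ = 8.00 × 0.4848/0.9848 = 3.94 m s⁻¹

3.94 m s⁻¹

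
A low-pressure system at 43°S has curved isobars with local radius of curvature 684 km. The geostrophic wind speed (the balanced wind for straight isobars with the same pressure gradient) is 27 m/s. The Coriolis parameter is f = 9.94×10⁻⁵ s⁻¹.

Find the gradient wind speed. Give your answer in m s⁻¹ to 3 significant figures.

20.7 m s⁻¹

Around a low, centrifugal force acts outward with Coriolis, so pressure-gradient force balances both:
(1/ρ)|∂P/∂n| = fV + V²/R  →  V² + fR·V − fR·V_g = 0
With fR = 9.94×10⁻⁵ × 684×10³ m = 68.0 m/s:
V = [−fR + √((fR)² + 4 fR V_g)]/2 = [−68.0 + √(68.0² + 4×68.0×27)]/2 = 20.7 m/s
Subgeostrophic (V < V_g = 27 m/s), as expected around a low.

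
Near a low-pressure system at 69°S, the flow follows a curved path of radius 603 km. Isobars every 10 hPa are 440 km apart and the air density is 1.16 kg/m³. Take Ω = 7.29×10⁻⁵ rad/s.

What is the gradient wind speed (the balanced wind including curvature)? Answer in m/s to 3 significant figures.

12.5 m/s

Coriolis parameter at 69°S:
f = 2Ω sin φ = 2 × 7.29×10⁻⁵ × sin 69° = 1.36×10⁻⁴ s⁻¹
Pressure gradient: |∂P/∂n| = 1000 Pa / 440000 m = 2.27×10⁻³ Pa/m
Geostrophic speed: V_g = |∂P/∂n|/(fρ) = 2.27×10⁻³/(1.36×10⁻⁴ × 1.16) = 14.4 m/s
Around a low, centrifugal force acts outward with Coriolis, so pressure-gradient force balances both:
(1/ρ)|∂P/∂n| = fV + V²/R  →  V² + fR·V − fR·V_g = 0
With fR = 1.36×10⁻⁴ × 603×10³ m = 82.1 m/s:
V = [−fR + √((fR)² + 4 fR V_g)]/2 = [−82.1 + √(82.1² + 4×82.1×14.4)]/2 = 12.5 m/s
Subgeostrophic (V < V_g = 14.4 m/s), as expected around a low.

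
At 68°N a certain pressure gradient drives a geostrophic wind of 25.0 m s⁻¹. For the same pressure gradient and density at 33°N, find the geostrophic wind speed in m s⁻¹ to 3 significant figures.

With the same pressure gradient and density, V_g ∝ 1/f ∝ 1/sin φ.
V₂ = V₁ · sin φ₁ / sin φ₂ = 25.0 × sin 68° / sin 33°
V₂ = 25.0 × 0.9272/0.5446 = 42.6 m s⁻¹

42.6 m s⁻¹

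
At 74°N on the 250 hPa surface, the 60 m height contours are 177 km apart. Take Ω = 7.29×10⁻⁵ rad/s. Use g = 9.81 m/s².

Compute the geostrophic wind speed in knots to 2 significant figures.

46 knots

Coriolis parameter at 74°N:
f = 2Ω sin φ = 2 × 7.29×10⁻⁵ × sin 74° = 1.40×10⁻⁴ s⁻¹
Height gradient: |∂Z/∂n| = 60 m / 177000 m = 3.39×10⁻⁴
On a pressure surface, geostrophic balance gives V_g = (g/f)|∂Z/∂n|:
V_g = 9.81 × 3.39×10⁻⁴ / 1.40×10⁻⁴ = 23.7 m/s
Converting: 23.7 m/s × 1.944 = 46 knots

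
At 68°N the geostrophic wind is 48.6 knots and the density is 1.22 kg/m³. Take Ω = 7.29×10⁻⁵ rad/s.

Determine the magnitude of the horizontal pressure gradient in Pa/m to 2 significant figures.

4.1×10⁻³ Pa/m

Coriolis parameter at 68°N:
f = 2Ω sin φ = 2 × 7.29×10⁻⁵ × sin 68° = 1.35×10⁻⁴ s⁻¹
Wind speed in SI: 48.6 knots = 25.0 m/s
Geostrophic balance rearranged: |∂P/∂n| = f ρ V_g
|∂P/∂n| = 1.35×10⁻⁴ × 1.22 × 25.0 = 4.12×10⁻³ Pa/m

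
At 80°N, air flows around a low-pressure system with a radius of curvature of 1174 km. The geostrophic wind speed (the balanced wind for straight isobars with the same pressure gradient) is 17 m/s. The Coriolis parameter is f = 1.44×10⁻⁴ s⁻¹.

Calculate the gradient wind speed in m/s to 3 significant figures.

Around a low, centrifugal force acts outward with Coriolis, so pressure-gradient force balances both:
(1/ρ)|∂P/∂n| = fV + V²/R  →  V² + fR·V − fR·V_g = 0
With fR = 1.44×10⁻⁴ × 1174×10³ m = 169 m/s:
V = [−fR + √((fR)² + 4 fR V_g)]/2 = [−169 + √(169² + 4×169×17)]/2 = 15.6 m/s
Subgeostrophic (V < V_g = 17 m/s), as expected around a low.

15.6 m/s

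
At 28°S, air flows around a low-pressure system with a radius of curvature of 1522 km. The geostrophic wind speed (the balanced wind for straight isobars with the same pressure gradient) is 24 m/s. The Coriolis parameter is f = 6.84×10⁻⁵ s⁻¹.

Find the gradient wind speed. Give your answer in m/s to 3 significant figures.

20.1 m/s

Around a low, centrifugal force acts outward with Coriolis, so pressure-gradient force balances both:
(1/ρ)|∂P/∂n| = fV + V²/R  →  V² + fR·V − fR·V_g = 0
With fR = 6.84×10⁻⁵ × 1522×10³ m = 104 m/s:
V = [−fR + √((fR)² + 4 fR V_g)]/2 = [−104 + √(104² + 4×104×24)]/2 = 20.1 m/s
Subgeostrophic (V < V_g = 24 m/s), as expected around a low.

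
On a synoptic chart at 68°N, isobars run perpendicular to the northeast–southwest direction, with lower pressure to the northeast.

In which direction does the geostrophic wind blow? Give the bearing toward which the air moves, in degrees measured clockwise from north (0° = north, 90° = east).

135°

The pressure-gradient force points toward the northeast (bearing 045°).
Geostrophic balance: in the Northern Hemisphere the Coriolis force deflects motion to the right, so the geostrophic wind blows 90° to the right of the pressure-gradient force (low pressure on the left).
Rotating 045° by 90° clockwise gives 135° — the wind blows toward the southeast.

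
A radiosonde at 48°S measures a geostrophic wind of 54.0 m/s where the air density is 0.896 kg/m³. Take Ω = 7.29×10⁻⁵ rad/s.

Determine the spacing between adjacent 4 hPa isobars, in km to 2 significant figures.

Coriolis parameter at 48°S:
f = 2Ω sin φ = 2 × 7.29×10⁻⁵ × sin 48° = 1.08×10⁻⁴ s⁻¹
Geostrophic balance rearranged: |∂P/∂n| = f ρ V_g
|∂P/∂n| = 1.08×10⁻⁴ × 0.896 × 54.0 = 5.24×10⁻³ Pa/m
Isobar spacing: Δn = ΔP/|∂P/∂n| = 400 Pa / 5.24×10⁻³ Pa/m = 76300 m ≈ 76 km

76 km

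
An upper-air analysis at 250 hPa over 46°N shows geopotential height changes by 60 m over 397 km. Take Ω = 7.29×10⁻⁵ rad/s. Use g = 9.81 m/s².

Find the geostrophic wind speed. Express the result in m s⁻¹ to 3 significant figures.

14.1 m s⁻¹

Coriolis parameter at 46°N:
f = 2Ω sin φ = 2 × 7.29×10⁻⁵ × sin 46° = 1.05×10⁻⁴ s⁻¹
Height gradient: |∂Z/∂n| = 60 m / 397000 m = 1.51×10⁻⁴
On a pressure surface, geostrophic balance gives V_g = (g/f)|∂Z/∂n|:
V_g = 9.81 × 1.51×10⁻⁴ / 1.05×10⁻⁴ = 14.1 m/s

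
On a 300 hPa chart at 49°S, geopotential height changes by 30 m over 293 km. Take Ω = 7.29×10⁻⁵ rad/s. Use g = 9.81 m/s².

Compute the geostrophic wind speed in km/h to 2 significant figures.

33 km/h

Coriolis parameter at 49°S:
f = 2Ω sin φ = 2 × 7.29×10⁻⁵ × sin 49° = 1.10×10⁻⁴ s⁻¹
Height gradient: |∂Z/∂n| = 30 m / 293000 m = 1.02×10⁻⁴
On a pressure surface, geostrophic balance gives V_g = (g/f)|∂Z/∂n|:
V_g = 9.81 × 1.02×10⁻⁴ / 1.10×10⁻⁴ = 9.13 m/s
Converting: 9.13 m/s × 3.6 = 33 km/h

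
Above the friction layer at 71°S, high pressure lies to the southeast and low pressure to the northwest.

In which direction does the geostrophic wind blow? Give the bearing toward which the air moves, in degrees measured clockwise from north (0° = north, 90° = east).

The pressure-gradient force points toward the northwest (bearing 315°).
Geostrophic balance: in the Southern Hemisphere the Coriolis force deflects motion to the left, so the geostrophic wind blows 90° to the left of the pressure-gradient force (low pressure on the right).
Rotating 315° by 90° counterclockwise gives 225° — the wind blows toward the southwest.

225°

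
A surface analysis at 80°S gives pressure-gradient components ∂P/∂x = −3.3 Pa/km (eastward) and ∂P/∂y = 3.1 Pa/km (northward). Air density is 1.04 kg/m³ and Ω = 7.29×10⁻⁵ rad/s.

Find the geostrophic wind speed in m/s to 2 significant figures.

Coriolis parameter at 80°S:
f = 2Ω sin φ = 2 × 7.29×10⁻⁵ × sin 80° = 1.44×10⁻⁴ s⁻¹
In the Southern Hemisphere f is negative: f = −1.44×10⁻⁴ s⁻¹.
Component geostrophic relations (x east, y north):
u_g = −(1/(fρ)) ∂P/∂y,  v_g = (1/(fρ)) ∂P/∂x
u_g = −(3.1×10⁻³)/(−1.44×10⁻⁴ × 1.04) = 20.8 m/s;  v_g = (−3.3×10⁻³)/(−1.44×10⁻⁴ × 1.04) = 22.1 m/s
|V_g| = √(u_g² + v_g²) = 30.3 m/s

30 m/s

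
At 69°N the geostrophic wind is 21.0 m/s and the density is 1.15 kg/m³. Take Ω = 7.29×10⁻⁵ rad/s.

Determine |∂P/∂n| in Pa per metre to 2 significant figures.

3.3×10⁻³ Pa/m

Coriolis parameter at 69°N:
f = 2Ω sin φ = 2 × 7.29×10⁻⁵ × sin 69° = 1.36×10⁻⁴ s⁻¹
Geostrophic balance rearranged: |∂P/∂n| = f ρ V_g
|∂P/∂n| = 1.36×10⁻⁴ × 1.15 × 21.0 = 3.29×10⁻³ Pa/m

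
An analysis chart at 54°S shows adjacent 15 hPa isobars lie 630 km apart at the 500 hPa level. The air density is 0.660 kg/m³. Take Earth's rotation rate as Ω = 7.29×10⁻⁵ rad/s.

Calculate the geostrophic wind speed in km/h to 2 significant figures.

Coriolis parameter at 54°S:
f = 2Ω sin φ = 2 × 7.29×10⁻⁵ × sin 54° = 1.18×10⁻⁴ s⁻¹
Pressure gradient: |∂P/∂n| = 1500 Pa / 630000 m = 2.38×10⁻³ Pa/m
Geostrophic balance (pressure-gradient force = Coriolis force):
V_g = (1/(fρ)) |∂P/∂n| = 2.38×10⁻³ / (1.18×10⁻⁴ × 0.660) = 30.6 m/s
Converting: 30.6 m/s × 3.6 = 110 km/h

110 km/h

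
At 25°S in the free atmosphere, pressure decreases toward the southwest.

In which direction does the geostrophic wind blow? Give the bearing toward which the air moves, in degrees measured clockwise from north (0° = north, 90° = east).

135°

The pressure-gradient force points toward the southwest (bearing 225°).
Geostrophic balance: in the Southern Hemisphere the Coriolis force deflects motion to the left, so the geostrophic wind blows 90° to the left of the pressure-gradient force (low pressure on the right).
Rotating 225° by 90° counterclockwise gives 135° — the wind blows toward the southeast.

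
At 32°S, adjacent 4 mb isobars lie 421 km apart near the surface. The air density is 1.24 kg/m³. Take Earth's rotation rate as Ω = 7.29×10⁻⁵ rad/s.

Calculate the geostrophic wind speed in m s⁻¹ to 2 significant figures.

9.9 m s⁻¹

Coriolis parameter at 32°S:
f = 2Ω sin φ = 2 × 7.29×10⁻⁵ × sin 32° = 7.73×10⁻⁵ s⁻¹
Pressure gradient: |∂P/∂n| = 400 Pa / 421000 m = 9.50×10⁻⁴ Pa/m
Geostrophic balance (pressure-gradient force = Coriolis force):
V_g = (1/(fρ)) |∂P/∂n| = 9.50×10⁻⁴ / (7.73×10⁻⁵ × 1.24) = 9.92 m/s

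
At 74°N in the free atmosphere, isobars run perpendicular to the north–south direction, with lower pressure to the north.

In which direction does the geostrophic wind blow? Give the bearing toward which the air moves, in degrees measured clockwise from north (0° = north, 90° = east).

090°

The pressure-gradient force points toward the north (bearing 000°).
Geostrophic balance: in the Northern Hemisphere the Coriolis force deflects motion to the right, so the geostrophic wind blows 90° to the right of the pressure-gradient force (low pressure on the left).
Rotating 000° by 90° clockwise gives 090° — the wind blows toward the east.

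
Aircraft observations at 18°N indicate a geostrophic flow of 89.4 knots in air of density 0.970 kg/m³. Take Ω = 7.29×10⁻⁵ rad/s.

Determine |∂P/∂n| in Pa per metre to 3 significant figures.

2.01×10⁻³ Pa/m

Coriolis parameter at 18°N:
f = 2Ω sin φ = 2 × 7.29×10⁻⁵ × sin 18° = 4.51×10⁻⁵ s⁻¹
Wind speed in SI: 89.4 knots = 46.0 m/s
Geostrophic balance rearranged: |∂P/∂n| = f ρ V_g
|∂P/∂n| = 4.51×10⁻⁵ × 0.970 × 46.0 = 2.01×10⁻³ Pa/m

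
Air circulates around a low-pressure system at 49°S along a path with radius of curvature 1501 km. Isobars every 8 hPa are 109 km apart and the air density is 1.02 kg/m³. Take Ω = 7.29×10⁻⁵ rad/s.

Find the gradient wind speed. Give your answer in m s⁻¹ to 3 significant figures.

Coriolis parameter at 49°S:
f = 2Ω sin φ = 2 × 7.29×10⁻⁵ × sin 49° = 1.10×10⁻⁴ s⁻¹
Pressure gradient: |∂P/∂n| = 800 Pa / 109000 m = 7.34×10⁻³ Pa/m
Geostrophic speed: V_g = |∂P/∂n|/(fρ) = 7.34×10⁻³/(1.10×10⁻⁴ × 1.02) = 65.4 m/s
Around a low, centrifugal force acts outward with Coriolis, so pressure-gradient force balances both:
(1/ρ)|∂P/∂n| = fV + V²/R  →  V² + fR·V − fR·V_g = 0
With fR = 1.10×10⁻⁴ × 1501×10³ m = 165 m/s:
V = [−fR + √((fR)² + 4 fR V_g)]/2 = [−165 + √(165² + 4×165×65.4)]/2 = 50.2 m/s
Subgeostrophic (V < V_g = 65.4 m/s), as expected around a low.

50.2 m s⁻¹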